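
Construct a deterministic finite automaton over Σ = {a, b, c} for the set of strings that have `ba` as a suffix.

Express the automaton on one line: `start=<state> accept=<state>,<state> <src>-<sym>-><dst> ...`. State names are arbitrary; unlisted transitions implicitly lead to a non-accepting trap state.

Remember how much of `ba` the current input suffix matches. State s0 means no match yet; s1 means the last symbol is `b`; s2 means the last 2 symbols are `ba`. Only s2 accepts. On a mismatch, fall back to the longest proper suffix that is still a prefix of `ba`.
A 3-state machine:
        a   b   c  
>  s0   s0  s1  s0 
   s1   s2  s1  s0 
 * s2   s0  s1  s0 
(> = start, * = accepting)

start=s0 accept=s2 s0-a->s0 s0-b->s1 s0-c->s0 s1-a->s2 s1-b->s1 s1-c->s0 s2-a->s0 s2-b->s1 s2-c->s0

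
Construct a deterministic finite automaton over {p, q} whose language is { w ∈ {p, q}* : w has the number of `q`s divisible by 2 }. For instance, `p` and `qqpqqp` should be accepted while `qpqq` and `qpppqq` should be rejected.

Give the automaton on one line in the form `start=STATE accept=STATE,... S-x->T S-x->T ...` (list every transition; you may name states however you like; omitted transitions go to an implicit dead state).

Keep the running count of `q`s modulo 2: each `q` advances along the cycle A → B → A while other symbols loop. Accept at A.
A 2-state machine:
       p  q 
>* A   A  B 
   B   B  A 
(> = start, * = accepting)

start=A accept=A A-p->A A-q->B B-p->B B-q->A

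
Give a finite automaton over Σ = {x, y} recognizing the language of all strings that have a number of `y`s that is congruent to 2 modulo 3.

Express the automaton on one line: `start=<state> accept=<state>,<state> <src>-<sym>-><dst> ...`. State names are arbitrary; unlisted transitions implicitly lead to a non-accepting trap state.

The only thing that matters is how many `y`s have appeared, reduced mod 3. Use one state per residue: A for 0, …, C for 2. Reading `y` moves to the next residue; anything else stays put. C is accepting.
With 3 states:
       x  y 
>  A   A  B 
   B   B  C 
 * C   C  A 
(> = start, * = accepting)

start=A accept=C A-x->A A-y->B B-x->B B-y->C C-x->C C-y->A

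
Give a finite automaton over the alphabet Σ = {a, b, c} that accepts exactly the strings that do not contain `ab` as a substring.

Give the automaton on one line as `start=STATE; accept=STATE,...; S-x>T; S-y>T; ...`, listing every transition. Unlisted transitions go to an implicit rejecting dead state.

start=s0; accept=s0,s1; s0-a>s1; s0-b>s0; s0-c>s0; s1-a>s1; s1-b>s2; s1-c>s0; s2-a>s2; s2-b>s2; s2-c>s2

This is the complement of 'contains `ab`'. Use the same substring-matching states — s0 through s2 holding how much of `ab` has just been matched — but flip the accepting set: everything except the trap s2 accepts.
3 states suffice.
        a   b   c  
>* s0   s1  s0  s0 
 * s1   s1  s2  s0 
   s2   s2  s2  s2 
(> = start, * = accepting)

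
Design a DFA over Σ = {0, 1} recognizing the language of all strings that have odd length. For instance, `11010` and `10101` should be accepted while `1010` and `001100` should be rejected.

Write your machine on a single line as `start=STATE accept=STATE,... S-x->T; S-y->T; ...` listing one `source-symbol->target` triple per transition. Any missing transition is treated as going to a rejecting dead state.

Count input length modulo 2: every symbol advances one step around the cycle q0 → q1 → q0. Accept at q1.
        0   1  
>  q0   q1  q1 
 * q1   q0  q0 
(> = start, * = accepting)

start=q0; accept=q1; q0-0->q1; q0-1->q1; q1-0->q0; q1-1->q0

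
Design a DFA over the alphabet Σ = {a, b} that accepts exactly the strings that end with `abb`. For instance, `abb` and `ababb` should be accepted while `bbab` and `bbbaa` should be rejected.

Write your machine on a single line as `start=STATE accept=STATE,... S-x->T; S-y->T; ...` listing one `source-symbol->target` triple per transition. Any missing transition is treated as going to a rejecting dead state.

start=q0; accept=q3; q0-a->q1; q0-b->q0; q1-a->q1; q1-b->q2; q2-a->q1; q2-b->q3; q3-a->q1; q3-b->q0

Let each state record the length of the longest suffix of the input read so far that is also a prefix of `abb`. q1 means the last symbol is `a`; q2 means the last 2 symbols are `ab`; q3 means the last 3 symbols are `abb`. Accept only at q3, where the string currently ends in `abb`.
4 states suffice.
        a   b  
>  q0   q1  q0 
   q1   q1  q2 
   q2   q1  q3 
 * q3   q1  q0 
(> = start, * = accepting)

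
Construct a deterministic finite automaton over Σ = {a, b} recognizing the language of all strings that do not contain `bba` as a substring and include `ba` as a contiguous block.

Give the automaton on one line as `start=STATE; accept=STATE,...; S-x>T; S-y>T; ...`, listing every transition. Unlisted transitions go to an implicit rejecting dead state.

Build one automaton per condition and run them in lockstep. The first has 4 states tracking partial matches of the forbidden pattern `bba`; the second has 3 states tracking whether and how much of `ba` has been seen. A product state is a pair (one from each), accepting exactly when both do. Minimizing collapses redundant product states.
6 states suffice.
        a   b  
>  q0   q0  q1 
   q1   q2  q3 
 * q2   q2  q4 
   q3   q3  q3 
 * q4   q2  q5 
 * q5   q3  q5 
(> = start, * = accepting)

start=q0; accept=q2,q4,q5; q0-a>q0; q0-b>q1; q1-a>q2; q1-b>q3; q2-a>q2; q2-b>q4; q3-a>q3; q3-b>q3; q4-a>q2; q4-b>q5; q5-a>q3; q5-b>q5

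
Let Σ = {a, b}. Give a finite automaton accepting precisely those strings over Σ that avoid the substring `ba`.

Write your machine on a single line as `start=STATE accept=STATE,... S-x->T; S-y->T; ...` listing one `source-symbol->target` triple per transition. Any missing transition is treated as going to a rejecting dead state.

start=S0; accept=S0,S1; S0-a->S0; S0-b->S1; S1-a->S2; S1-b->S1; S2-a->S2; S2-b->S2

Track partial matches of the forbidden pattern `ba`. State S2 is a dead state reached once `ba` has occurred; every other state accepts. S0 means no part of `ba` is currently matched.
A 3-state machine:
        a   b  
>* S0   S0  S1 
 * S1   S2  S1 
   S2   S2  S2 
(> = start, * = accepting)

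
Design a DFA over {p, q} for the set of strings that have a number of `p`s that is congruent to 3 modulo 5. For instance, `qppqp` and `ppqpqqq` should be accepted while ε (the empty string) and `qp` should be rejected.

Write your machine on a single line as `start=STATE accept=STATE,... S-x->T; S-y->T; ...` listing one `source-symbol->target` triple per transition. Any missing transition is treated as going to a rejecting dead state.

Keep the running count of `p`s modulo 5: each `p` advances along the cycle S0 → S1 → S2 → S3 → S4 → S0 while other symbols loop. Accept at S3.
With 5 states:
        p   q  
>  S0   S1  S0 
   S1   S2  S1 
   S2   S3  S2 
 * S3   S4  S3 
   S4   S0  S4 
(> = start, * = accepting)

start=S0; accept=S3; S0-p->S1; S0-q->S0; S1-p->S2; S1-q->S1; S2-p->S3; S2-q->S2; S3-p->S4; S3-q->S3; S4-p->S0; S4-q->S4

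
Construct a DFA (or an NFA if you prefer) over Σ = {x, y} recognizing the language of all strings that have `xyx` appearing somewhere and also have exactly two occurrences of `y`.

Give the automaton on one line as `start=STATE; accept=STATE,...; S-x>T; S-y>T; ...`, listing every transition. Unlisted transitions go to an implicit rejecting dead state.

start=s0; accept=s8; s0-x>s1; s0-y>s2; s1-x>s1; s1-y>s3; s2-x>s4; s2-y>s5; s3-x>s6; s3-y>s5; s4-x>s4; s4-y>s7; s5-x>s5; s5-y>s5; s6-x>s6; s6-y>s8; s7-x>s8; s7-y>s5; s8-x>s8; s8-y>s5

Run two small machines in parallel and take their product. One (4 states) tracks whether and how much of `xyx` has been seen; the other (4 states) tracks the count of `y`s, saturating at 3. Each combined state is a pair, one component from each; accept when both components accept. Equivalent product states are then merged.
A 9-state machine:
        x   y  
>  s0   s1  s2 
   s1   s1  s3 
   s2   s4  s5 
   s3   s6  s5 
   s4   s4  s7 
   s5   s5  s5 
   s6   s6  s8 
   s7   s8  s5 
 * s8   s8  s5 
(> = start, * = accepting)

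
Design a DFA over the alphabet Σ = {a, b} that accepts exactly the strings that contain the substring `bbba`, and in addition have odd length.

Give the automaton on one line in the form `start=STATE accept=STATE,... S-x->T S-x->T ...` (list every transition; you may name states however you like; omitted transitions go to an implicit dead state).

start=S0 accept=S9 S0-a->S1 S0-b->S2 S1-a->S0 S1-b->S3 S2-a->S0 S2-b->S4 S3-a->S1 S3-b->S5 S4-a->S1 S4-b->S6 S5-a->S0 S5-b->S7 S6-a->S8 S6-b->S7 S7-a->S9 S7-b->S6 S8-a->S9 S8-b->S9 S9-a->S8 S9-b->S8

Handle the two conditions separately and then intersect. The first has 5 states tracking whether and how much of `bbba` has been seen; the second has 2 states tracking the input length modulo 2. A product state is a pair (one from each), accepting exactly when both do.
10 states suffice.
        a   b  
>  S0   S1  S2 
   S1   S0  S3 
   S2   S0  S4 
   S3   S1  S5 
   S4   S1  S6 
   S5   S0  S7 
   S6   S8  S7 
   S7   S9  S6 
   S8   S9  S9 
 * S9   S8  S8 
(> = start, * = accepting)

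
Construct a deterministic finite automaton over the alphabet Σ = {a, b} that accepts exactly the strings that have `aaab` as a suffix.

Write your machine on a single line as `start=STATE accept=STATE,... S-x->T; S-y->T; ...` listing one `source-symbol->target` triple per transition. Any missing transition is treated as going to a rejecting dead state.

start=q0; accept=q4; q0-a->q1; q0-b->q0; q1-a->q2; q1-b->q0; q2-a->q3; q2-b->q0; q3-a->q3; q3-b->q4; q4-a->q1; q4-b->q0

Remember how much of `aaab` the current input suffix matches. State q0 means no match yet; q1 means the last symbol is `a`; q2 means the last 2 symbols are `aa`; q3 means the last 3 symbols are `aaa`; q4 means the last 4 symbols are `aaab`. Only q4 accepts. On a mismatch, fall back to the longest proper suffix that is still a prefix of `aaab`.
A 5-state machine:
        a   b  
>  q0   q1  q0 
   q1   q2  q0 
   q2   q3  q0 
   q3   q3  q4 
 * q4   q1  q0 
(> = start, * = accepting)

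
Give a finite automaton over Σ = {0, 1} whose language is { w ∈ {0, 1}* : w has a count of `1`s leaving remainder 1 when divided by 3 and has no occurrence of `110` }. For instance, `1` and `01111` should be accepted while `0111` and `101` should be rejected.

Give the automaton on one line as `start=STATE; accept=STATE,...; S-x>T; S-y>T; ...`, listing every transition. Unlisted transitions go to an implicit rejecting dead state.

Handle the two conditions separately and then intersect. The first has 3 states tracking the count of `1`s modulo 3; the second has 4 states tracking partial matches of the forbidden pattern `110`. A product state is a pair (one from each), accepting exactly when both do. Minimizing collapses redundant product states.
        0   1  
>  S0   S0  S1 
 * S1   S2  S3 
 * S2   S2  S4 
   S3   S5  S6 
   S4   S7  S6 
   S5   S5  S5 
   S6   S5  S8 
   S7   S7  S9 
 * S8   S5  S3 
   S9   S0  S8 
(> = start, * = accepting)

start=S0; accept=S1,S2,S8; S0-0>S0; S0-1>S1; S1-0>S2; S1-1>S3; S2-0>S2; S2-1>S4; S3-0>S5; S3-1>S6; S4-0>S7; S4-1>S6; S5-0>S5; S5-1>S5; S6-0>S5; S6-1>S8; S7-0>S7; S7-1>S9; S8-0>S5; S8-1>S3; S9-0>S0; S9-1>S8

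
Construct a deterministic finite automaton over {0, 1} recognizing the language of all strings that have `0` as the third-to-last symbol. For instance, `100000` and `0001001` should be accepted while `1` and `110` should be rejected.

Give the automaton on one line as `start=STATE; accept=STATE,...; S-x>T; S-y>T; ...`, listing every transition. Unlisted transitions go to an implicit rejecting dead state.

start=q0; accept=q7,q8,q9,q10; q0-0>q1; q0-1>q2; q1-0>q3; q1-1>q4; q2-0>q5; q2-1>q6; q3-0>q7; q3-1>q8; q4-0>q9; q4-1>q10; q5-0>q11; q5-1>q12; q6-0>q13; q6-1>q14; q7-0>q7; q7-1>q8; q8-0>q9; q8-1>q10; q9-0>q11; q9-1>q12; q10-0>q13; q10-1>q14; q11-0>q7; q11-1>q8; q12-0>q9; q12-1>q10; q13-0>q11; q13-1>q12; q14-0>q13; q14-1>q14

Because acceptance depends on a position counted from the end, the machine has to buffer the most recent 3 symbols. Make each state the string of the last up-to-3 symbols read; on input `x` shift the window left and append `x`. Accept when the buffered window has length 3 and begins with `0`.
15 states suffice.
          0    1  
>  q0     q1   q2 
   q1     q3   q4 
   q2     q5   q6 
   q3     q7   q8 
   q4     q9  q10 
   q5    q11  q12 
   q6    q13  q14 
 * q7     q7   q8 
 * q8     q9  q10 
 * q9    q11  q12 
 * q10   q13  q14 
   q11    q7   q8 
   q12    q9  q10 
   q13   q11  q12 
   q14   q13  q14 
(> = start, * = accepting)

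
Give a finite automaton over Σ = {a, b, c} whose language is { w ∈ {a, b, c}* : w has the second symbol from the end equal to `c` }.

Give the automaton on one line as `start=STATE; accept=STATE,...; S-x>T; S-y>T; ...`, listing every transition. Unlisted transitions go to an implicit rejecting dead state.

A DFA must remember the last 2 symbols (since which symbol is second-to-last isn't known until the input ends). Use one state per possible window of the last ≤2 symbols; accept from those whose window starts with `c`.
          a    b    c  
>  q0     q1   q2   q3 
   q1     q4   q5   q6 
   q2     q7   q8   q9 
   q3    q10  q11  q12 
   q4     q4   q5   q6 
   q5     q7   q8   q9 
   q6    q10  q11  q12 
   q7     q4   q5   q6 
   q8     q7   q8   q9 
   q9    q10  q11  q12 
 * q10    q4   q5   q6 
 * q11    q7   q8   q9 
 * q12   q10  q11  q12 
(> = start, * = accepting)

start=q0; accept=q10,q11,q12; q0-a>q1; q0-b>q2; q0-c>q3; q1-a>q4; q1-b>q5; q1-c>q6; q2-a>q7; q2-b>q8; q2-c>q9; q3-a>q10; q3-b>q11; q3-c>q12; q4-a>q4; q4-b>q5; q4-c>q6; q5-a>q7; q5-b>q8; q5-c>q9; q6-a>q10; q6-b>q11; q6-c>q12; q7-a>q4; q7-b>q5; q7-c>q6; q8-a>q7; q8-b>q8; q8-c>q9; q9-a>q10; q9-b>q11; q9-c>q12; q10-a>q4; q10-b>q5; q10-c>q6; q11-a>q7; q11-b>q8; q11-c>q9; q12-a>q10; q12-b>q11; q12-c>q12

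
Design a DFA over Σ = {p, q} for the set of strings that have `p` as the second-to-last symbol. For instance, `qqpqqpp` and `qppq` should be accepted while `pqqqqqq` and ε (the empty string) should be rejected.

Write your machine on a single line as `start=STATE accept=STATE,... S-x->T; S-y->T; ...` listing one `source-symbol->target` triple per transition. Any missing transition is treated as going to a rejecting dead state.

start=s0; accept=s3,s4; s0-p->s1; s0-q->s2; s1-p->s3; s1-q->s4; s2-p->s5; s2-q->s6; s3-p->s3; s3-q->s4; s4-p->s5; s4-q->s6; s5-p->s3; s5-q->s4; s6-p->s5; s6-q->s6

A DFA must remember the last 2 symbols (since which symbol is second-to-last isn't known until the input ends). Use one state per possible window of the last ≤2 symbols; accept from those whose window starts with `p`.
        p   q  
>  s0   s1  s2 
   s1   s3  s4 
   s2   s5  s6 
 * s3   s3  s4 
 * s4   s5  s6 
   s5   s3  s4 
   s6   s5  s6 
(> = start, * = accepting)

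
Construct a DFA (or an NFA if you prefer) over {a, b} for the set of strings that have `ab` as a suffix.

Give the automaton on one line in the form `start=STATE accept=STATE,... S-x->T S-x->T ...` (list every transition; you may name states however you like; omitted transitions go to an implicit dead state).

Remember how much of `ab` the current input suffix matches. State S0 means no match yet; S1 means the last symbol is `a`; S2 means the last 2 symbols are `ab`. Only S2 accepts. On a mismatch, fall back to the longest proper suffix that is still a prefix of `ab`.
A 3-state machine:
        a   b  
>  S0   S1  S0 
   S1   S1  S2 
 * S2   S1  S0 
(> = start, * = accepting)

start=S0 accept=S2 S0-a->S1 S0-b->S0 S1-a->S1 S1-b->S2 S2-a->S1 S2-b->S0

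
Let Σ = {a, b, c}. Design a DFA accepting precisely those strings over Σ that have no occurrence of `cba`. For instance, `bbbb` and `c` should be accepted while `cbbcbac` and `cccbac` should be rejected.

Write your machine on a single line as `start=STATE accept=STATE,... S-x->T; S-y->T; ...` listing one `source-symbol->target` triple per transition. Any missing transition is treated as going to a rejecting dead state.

Track partial matches of the forbidden pattern `cba`. State S3 is a dead state reached once `cba` has occurred; every other state accepts. S0 means no part of `cba` is currently matched.
        a   b   c  
>* S0   S0  S0  S1 
 * S1   S0  S2  S1 
 * S2   S3  S0  S1 
   S3   S3  S3  S3 
(> = start, * = accepting)

start=S0; accept=S0,S1,S2; S0-a->S0; S0-b->S0; S0-c->S1; S1-a->S0; S1-b->S2; S1-c->S1; S2-a->S3; S2-b->S0; S2-c->S1; S3-a->S3; S3-b->S3; S3-c->S3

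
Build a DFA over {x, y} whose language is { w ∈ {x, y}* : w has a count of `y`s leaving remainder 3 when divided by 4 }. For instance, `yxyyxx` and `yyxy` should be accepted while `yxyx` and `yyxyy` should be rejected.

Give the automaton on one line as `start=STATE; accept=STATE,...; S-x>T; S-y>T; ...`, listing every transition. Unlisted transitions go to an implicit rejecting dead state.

The only thing that matters is how many `y`s have appeared, reduced mod 4. Use one state per residue: q0 for 0, …, q3 for 3. Reading `y` moves to the next residue; anything else stays put. q3 is accepting.
        x   y  
>  q0   q0  q1 
   q1   q1  q2 
   q2   q2  q3 
 * q3   q3  q0 
(> = start, * = accepting)

start=q0; accept=q3; q0-x>q0; q0-y>q1; q1-x>q1; q1-y>q2; q2-x>q2; q2-y>q3; q3-x>q3; q3-y>q0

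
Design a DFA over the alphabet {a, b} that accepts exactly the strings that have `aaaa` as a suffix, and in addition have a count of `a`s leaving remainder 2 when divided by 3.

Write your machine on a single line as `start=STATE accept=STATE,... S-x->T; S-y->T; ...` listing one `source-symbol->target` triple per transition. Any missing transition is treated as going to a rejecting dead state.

Handle the two conditions separately and then intersect. One (5 states) tracks how much of the suffix `aaaa` has currently been matched; the other (3 states) tracks the count of `a`s modulo 3. Each combined state is a pair, one component from each; accept when both components accept. Equivalent product states are then merged.
7 states suffice.
        a   b  
>  q0   q1  q0 
   q1   q2  q1 
   q2   q3  q4 
   q3   q5  q0 
   q4   q0  q4 
   q5   q6  q1 
 * q6   q3  q4 
(> = start, * = accepting)

start=q0; accept=q6; q0-a->q1; q0-b->q0; q1-a->q2; q1-b->q1; q2-a->q3; q2-b->q4; q3-a->q5; q3-b->q0; q4-a->q0; q4-b->q4; q5-a->q6; q5-b->q1; q6-a->q3; q6-b->q4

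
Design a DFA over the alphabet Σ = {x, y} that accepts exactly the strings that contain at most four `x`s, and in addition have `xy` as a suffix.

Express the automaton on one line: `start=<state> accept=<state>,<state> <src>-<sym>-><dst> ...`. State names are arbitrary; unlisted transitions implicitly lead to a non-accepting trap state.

Handle the two conditions separately and then intersect. The first has 6 states tracking the count of `x`s, saturating at 5; the second has 3 states tracking how much of the suffix `xy` has currently been matched. A product state is a pair (one from each), accepting exactly when both do. Minimizing collapses redundant product states.
13 states suffice.
          x    y  
>  s0     s1   s0 
   s1     s2   s3 
   s2     s4   s5 
 * s3     s2   s6 
   s4     s7   s8 
 * s5     s4   s9 
   s6     s2   s6 
   s7    s10  s11 
 * s8     s7  s12 
   s9     s4   s9 
   s10   s10  s10 
 * s11   s10  s10 
   s12    s7  s12 
(> = start, * = accepting)

start=s0 accept=s3,s5,s8,s11 s0-x->s1 s0-y->s0 s1-x->s2 s1-y->s3 s2-x->s4 s2-y->s5 s3-x->s2 s3-y->s6 s4-x->s7 s4-y->s8 s5-x->s4 s5-y->s9 s6-x->s2 s6-y->s6 s7-x->s10 s7-y->s11 s8-x->s7 s8-y->s12 s9-x->s4 s9-y->s9 s10-x->s10 s10-y->s10 s11-x->s10 s11-y->s10 s12-x->s7 s12-y->s12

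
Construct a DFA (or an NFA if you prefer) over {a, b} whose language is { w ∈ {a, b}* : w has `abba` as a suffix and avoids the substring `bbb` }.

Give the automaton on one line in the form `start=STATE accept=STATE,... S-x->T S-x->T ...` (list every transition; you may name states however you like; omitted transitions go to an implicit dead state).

start=s0 accept=s7 s0-a->s1 s0-b->s2 s1-a->s1 s1-b->s3 s2-a->s1 s2-b->s4 s3-a->s1 s3-b->s5 s4-a->s1 s4-b->s6 s5-a->s7 s5-b->s6 s6-a->s6 s6-b->s6 s7-a->s1 s7-b->s3

Handle the two conditions separately and then intersect. One (5 states) tracks how much of the suffix `abba` has currently been matched; the other (4 states) tracks partial matches of the forbidden pattern `bbb`. Each combined state is a pair, one component from each; accept when both components accept. Equivalent product states are then merged.
An 8-state machine:
        a   b  
>  s0   s1  s2 
   s1   s1  s3 
   s2   s1  s4 
   s3   s1  s5 
   s4   s1  s6 
   s5   s7  s6 
   s6   s6  s6 
 * s7   s1  s3 
(> = start, * = accepting)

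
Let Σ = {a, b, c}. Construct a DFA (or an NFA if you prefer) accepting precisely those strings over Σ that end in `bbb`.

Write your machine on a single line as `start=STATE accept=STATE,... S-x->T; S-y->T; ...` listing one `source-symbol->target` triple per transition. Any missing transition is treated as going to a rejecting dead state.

Remember how much of `bbb` the current input suffix matches. State S0 means no match yet; S1 means the last symbol is `b`; S2 means the last 2 symbols are `bb`; S3 means the last 3 symbols are `bbb`. Only S3 accepts. On a mismatch, fall back to the longest proper suffix that is still a prefix of `bbb`.
A 4-state machine:
        a   b   c  
>  S0   S0  S1  S0 
   S1   S0  S2  S0 
   S2   S0  S3  S0 
 * S3   S0  S3  S0 
(> = start, * = accepting)

start=S0; accept=S3; S0-a->S0; S0-b->S1; S0-c->S0; S1-a->S0; S1-b->S2; S1-c->S0; S2-a->S0; S2-b->S3; S2-c->S0; S3-a->S0; S3-b->S3; S3-c->S0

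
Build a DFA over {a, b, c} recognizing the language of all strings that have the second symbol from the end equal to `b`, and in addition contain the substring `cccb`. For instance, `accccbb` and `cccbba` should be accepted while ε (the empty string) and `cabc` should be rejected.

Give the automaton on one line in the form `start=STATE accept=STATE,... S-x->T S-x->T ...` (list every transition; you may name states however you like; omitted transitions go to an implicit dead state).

start=q0 accept=q5,q6 q0-a->q0 q0-b->q0 q0-c->q1 q1-a->q0 q1-b->q0 q1-c->q2 q2-a->q0 q2-b->q0 q2-c->q3 q3-a->q0 q3-b->q4 q3-c->q3 q4-a->q5 q4-b->q6 q4-c->q5 q5-a->q7 q5-b->q4 q5-c->q7 q6-a->q5 q6-b->q6 q6-c->q5 q7-a->q7 q7-b->q4 q7-c->q7

Handle the two conditions separately and then intersect. The first has 13 states tracking the last 2 symbols read; the second has 5 states tracking whether and how much of `cccb` has been seen. A product state is a pair (one from each), accepting exactly when both do. After merging equivalent states the machine shrinks.
An 8-state machine:
        a   b   c  
>  q0   q0  q0  q1 
   q1   q0  q0  q2 
   q2   q0  q0  q3 
   q3   q0  q4  q3 
   q4   q5  q6  q5 
 * q5   q7  q4  q7 
 * q6   q5  q6  q5 
   q7   q7  q4  q7 
(> = start, * = accepting)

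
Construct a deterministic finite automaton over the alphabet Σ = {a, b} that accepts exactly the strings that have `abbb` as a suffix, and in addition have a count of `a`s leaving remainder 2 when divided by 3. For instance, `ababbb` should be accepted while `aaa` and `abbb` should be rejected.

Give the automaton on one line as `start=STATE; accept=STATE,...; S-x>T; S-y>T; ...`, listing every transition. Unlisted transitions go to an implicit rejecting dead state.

start=S0; accept=S11; S0-a>S1; S0-b>S0; S1-a>S2; S1-b>S3; S2-a>S4; S2-b>S5; S3-a>S2; S3-b>S6; S4-a>S1; S4-b>S7; S5-a>S4; S5-b>S8; S6-a>S2; S6-b>S9; S7-a>S1; S7-b>S10; S8-a>S4; S8-b>S11; S9-a>S2; S9-b>S12; S10-a>S1; S10-b>S13; S11-a>S4; S11-b>S14; S12-a>S2; S12-b>S12; S13-a>S1; S13-b>S0; S14-a>S4; S14-b>S14

Handle the two conditions separately and then intersect. One (5 states) tracks how much of the suffix `abbb` has currently been matched; the other (3 states) tracks the count of `a`s modulo 3. Each combined state is a pair, one component from each; accept when both components accept.
          a    b  
>  S0     S1   S0 
   S1     S2   S3 
   S2     S4   S5 
   S3     S2   S6 
   S4     S1   S7 
   S5     S4   S8 
   S6     S2   S9 
   S7     S1  S10 
   S8     S4  S11 
   S9     S2  S12 
   S10    S1  S13 
 * S11    S4  S14 
   S12    S2  S12 
   S13    S1   S0 
   S14    S4  S14 
(> = start, * = accepting)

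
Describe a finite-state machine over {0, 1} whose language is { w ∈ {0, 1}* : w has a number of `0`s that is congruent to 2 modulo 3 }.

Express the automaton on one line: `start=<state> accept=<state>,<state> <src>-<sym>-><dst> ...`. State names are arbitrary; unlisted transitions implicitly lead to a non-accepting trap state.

start=q0 accept=q2 q0-0->q1 q0-1->q0 q1-0->q2 q1-1->q1 q2-0->q0 q2-1->q2

Keep the running count of `0`s modulo 3: each `0` advances along the cycle q0 → q1 → q2 → q0 while other symbols loop. Accept at q2.
A 3-state machine:
        0   1  
>  q0   q1  q0 
   q1   q2  q1 
 * q2   q0  q2 
(> = start, * = accepting)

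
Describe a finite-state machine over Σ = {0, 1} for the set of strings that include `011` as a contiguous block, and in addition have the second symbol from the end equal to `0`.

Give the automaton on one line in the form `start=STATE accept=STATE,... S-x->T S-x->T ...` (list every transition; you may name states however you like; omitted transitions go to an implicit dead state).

Build one automaton per condition and run them in lockstep. One (4 states) tracks whether and how much of `011` has been seen; the other (7 states) tracks the last 2 symbols read. Each combined state is a pair, one component from each; accept when both components accept. Equivalent product states are then merged.
7 states suffice.
       0  1 
>  A   B  A 
   B   B  C 
   C   B  D 
   D   E  D 
   E   F  G 
 * F   F  G 
 * G   E  D 
(> = start, * = accepting)

start=A accept=F,G A-0->B A-1->A B-0->B B-1->C C-0->B C-1->D D-0->E D-1->D E-0->F E-1->G F-0->F F-1->G G-0->E G-1->D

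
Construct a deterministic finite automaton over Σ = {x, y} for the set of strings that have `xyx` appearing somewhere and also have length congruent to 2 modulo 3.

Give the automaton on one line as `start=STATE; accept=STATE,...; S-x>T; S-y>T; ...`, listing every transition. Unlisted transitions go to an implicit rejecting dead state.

start=A; accept=L; A-x>B; A-y>C; B-x>D; B-y>E; C-x>D; C-y>F; D-x>G; D-y>H; E-x>I; E-y>A; F-x>G; F-y>A; G-x>B; G-y>J; H-x>K; H-y>C; I-x>K; I-y>K; J-x>L; J-y>F; K-x>L; K-y>L; L-x>I; L-y>I

Handle the two conditions separately and then intersect. The first has 4 states tracking whether and how much of `xyx` has been seen; the second has 3 states tracking the input length modulo 3. A product state is a pair (one from each), accepting exactly when both do.
A 12-state machine:
       x  y 
>  A   B  C 
   B   D  E 
   C   D  F 
   D   G  H 
   E   I  A 
   F   G  A 
   G   B  J 
   H   K  C 
   I   K  K 
   J   L  F 
   K   L  L 
 * L   I  I 
(> = start, * = accepting)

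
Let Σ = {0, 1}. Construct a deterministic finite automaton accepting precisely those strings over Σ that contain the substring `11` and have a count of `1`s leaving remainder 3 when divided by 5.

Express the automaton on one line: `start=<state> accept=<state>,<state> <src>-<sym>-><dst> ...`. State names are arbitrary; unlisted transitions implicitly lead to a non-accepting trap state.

start=q0 accept=q5 q0-0->q0 q0-1->q1 q1-0->q2 q1-1->q3 q2-0->q2 q2-1->q4 q3-0->q3 q3-1->q5 q4-0->q6 q4-1->q5 q5-0->q5 q5-1->q7 q6-0->q6 q6-1->q8 q7-0->q7 q7-1->q9 q8-0->q10 q8-1->q7 q9-0->q9 q9-1->q11 q10-0->q10 q10-1->q12 q11-0->q11 q11-1->q3 q12-0->q13 q12-1->q9 q13-0->q13 q13-1->q14 q14-0->q0 q14-1->q11

Build one automaton per condition and run them in lockstep. One (3 states) tracks whether and how much of `11` has been seen; the other (5 states) tracks the count of `1`s modulo 5. Each combined state is a pair, one component from each; accept when both components accept.
A 15-state machine:
          0    1  
>  q0     q0   q1 
   q1     q2   q3 
   q2     q2   q4 
   q3     q3   q5 
   q4     q6   q5 
 * q5     q5   q7 
   q6     q6   q8 
   q7     q7   q9 
   q8    q10   q7 
   q9     q9  q11 
   q10   q10  q12 
   q11   q11   q3 
   q12   q13   q9 
   q13   q13  q14 
   q14    q0  q11 
(> = start, * = accepting)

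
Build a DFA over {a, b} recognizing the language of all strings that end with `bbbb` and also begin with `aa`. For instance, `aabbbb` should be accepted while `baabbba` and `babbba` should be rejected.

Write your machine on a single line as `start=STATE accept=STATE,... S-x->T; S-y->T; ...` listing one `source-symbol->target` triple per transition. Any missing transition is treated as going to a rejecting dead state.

Handle the two conditions separately and then intersect. One (5 states) tracks how much of the suffix `bbbb` has currently been matched; the other (4 states) tracks whether the input so far still matches the prefix `aa`. Each combined state is a pair, one component from each; accept when both components accept. After merging equivalent states the machine shrinks.
An 8-state machine:
        a   b  
>  q0   q1  q2 
   q1   q3  q2 
   q2   q2  q2 
   q3   q3  q4 
   q4   q3  q5 
   q5   q3  q6 
   q6   q3  q7 
 * q7   q3  q7 
(> = start, * = accepting)

start=q0; accept=q7; q0-a->q1; q0-b->q2; q1-a->q3; q1-b->q2; q2-a->q2; q2-b->q2; q3-a->q3; q3-b->q4; q4-a->q3; q4-b->q5; q5-a->q3; q5-b->q6; q6-a->q3; q6-b->q7; q7-a->q3; q7-b->q7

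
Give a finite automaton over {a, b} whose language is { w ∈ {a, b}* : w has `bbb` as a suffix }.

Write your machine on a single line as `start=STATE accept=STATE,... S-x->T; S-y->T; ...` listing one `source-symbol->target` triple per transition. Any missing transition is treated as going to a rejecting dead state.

start=S0; accept=S3; S0-a->S0; S0-b->S1; S1-a->S0; S1-b->S2; S2-a->S0; S2-b->S3; S3-a->S0; S3-b->S3

Let each state record the length of the longest suffix of the input read so far that is also a prefix of `bbb`. S1 means the last symbol is `b`; S2 means the last 2 symbols are `bb`; S3 means the last 3 symbols are `bbb`. Accept only at S3, where the string currently ends in `bbb`.
4 states suffice.
        a   b  
>  S0   S0  S1 
   S1   S0  S2 
   S2   S0  S3 
 * S3   S0  S3 
(> = start, * = accepting)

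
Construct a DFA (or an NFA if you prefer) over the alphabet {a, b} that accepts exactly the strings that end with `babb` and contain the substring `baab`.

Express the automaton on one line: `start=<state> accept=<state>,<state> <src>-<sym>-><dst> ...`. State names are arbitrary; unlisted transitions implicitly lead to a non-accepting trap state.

Handle the two conditions separately and then intersect. One (5 states) tracks how much of the suffix `babb` has currently been matched; the other (5 states) tracks whether and how much of `baab` has been seen. Each combined state is a pair, one component from each; accept when both components accept.
With 11 states:
          a    b  
>  s0     s0   s1 
   s1     s2   s1 
   s2     s3   s4 
   s3     s0   s5 
   s4     s2   s6 
   s5     s7   s5 
   s6     s2   s1 
   s7     s8   s9 
   s8     s8   s5 
   s9     s7  s10 
 * s10    s7   s5 
(> = start, * = accepting)

start=s0 accept=s10 s0-a->s0 s0-b->s1 s1-a->s2 s1-b->s1 s2-a->s3 s2-b->s4 s3-a->s0 s3-b->s5 s4-a->s2 s4-b->s6 s5-a->s7 s5-b->s5 s6-a->s2 s6-b->s1 s7-a->s8 s7-b->s9 s8-a->s8 s8-b->s5 s9-a->s7 s9-b->s10 s10-a->s7 s10-b->s5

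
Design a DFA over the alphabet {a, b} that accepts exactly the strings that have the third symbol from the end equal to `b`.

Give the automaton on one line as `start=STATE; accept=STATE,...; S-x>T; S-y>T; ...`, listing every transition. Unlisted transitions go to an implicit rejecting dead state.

Because acceptance depends on a position counted from the end, the machine has to buffer the most recent 3 symbols. Make each state the string of the last up-to-3 symbols read; on input `x` shift the window left and append `x`. Accept when the buffered window has length 3 and begins with `b`.
          a    b  
>  S0     S1   S2 
   S1     S3   S4 
   S2     S5   S6 
   S3     S7   S8 
   S4     S9  S10 
   S5    S11  S12 
   S6    S13  S14 
   S7     S7   S8 
   S8     S9  S10 
   S9    S11  S12 
   S10   S13  S14 
 * S11    S7   S8 
 * S12    S9  S10 
 * S13   S11  S12 
 * S14   S13  S14 
(> = start, * = accepting)

start=S0; accept=S11,S12,S13,S14; S0-a>S1; S0-b>S2; S1-a>S3; S1-b>S4; S2-a>S5; S2-b>S6; S3-a>S7; S3-b>S8; S4-a>S9; S4-b>S10; S5-a>S11; S5-b>S12; S6-a>S13; S6-b>S14; S7-a>S7; S7-b>S8; S8-a>S9; S8-b>S10; S9-a>S11; S9-b>S12; S10-a>S13; S10-b>S14; S11-a>S7; S11-b>S8; S12-a>S9; S12-b>S10; S13-a>S11; S13-b>S12; S14-a>S13; S14-b>S14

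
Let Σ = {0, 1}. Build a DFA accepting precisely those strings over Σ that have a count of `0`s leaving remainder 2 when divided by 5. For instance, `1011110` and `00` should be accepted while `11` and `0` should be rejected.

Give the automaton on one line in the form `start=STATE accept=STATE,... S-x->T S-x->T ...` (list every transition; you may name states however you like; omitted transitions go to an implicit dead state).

Keep the running count of `0`s modulo 5: each `0` advances along the cycle q0 → q1 → q2 → q3 → q4 → q0 while other symbols loop. Accept at q2.
A 5-state machine:
        0   1  
>  q0   q1  q0 
   q1   q2  q1 
 * q2   q3  q2 
   q3   q4  q3 
   q4   q0  q4 
(> = start, * = accepting)

start=q0 accept=q2 q0-0->q1 q0-1->q0 q1-0->q2 q1-1->q1 q2-0->q3 q2-1->q2 q3-0->q4 q3-1->q3 q4-0->q0 q4-1->q4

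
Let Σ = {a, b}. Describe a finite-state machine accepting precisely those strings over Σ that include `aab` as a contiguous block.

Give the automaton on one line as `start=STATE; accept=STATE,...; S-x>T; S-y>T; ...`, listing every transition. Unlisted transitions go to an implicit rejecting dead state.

start=q0; accept=q3; q0-a>q1; q0-b>q0; q1-a>q2; q1-b>q0; q2-a>q2; q2-b>q3; q3-a>q3; q3-b>q3

States q0..q2 record the length of the longest prefix of `aab` that matches the current input suffix. Reaching q3 means `aab` has been seen, and we stay there forever. Accept from q3.
With 4 states:
        a   b  
>  q0   q1  q0 
   q1   q2  q0 
   q2   q2  q3 
 * q3   q3  q3 
(> = start, * = accepting)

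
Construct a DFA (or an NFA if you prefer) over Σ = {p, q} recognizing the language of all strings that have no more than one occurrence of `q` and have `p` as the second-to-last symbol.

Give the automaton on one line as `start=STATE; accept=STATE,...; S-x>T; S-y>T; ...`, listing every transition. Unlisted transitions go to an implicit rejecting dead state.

Handle the two conditions separately and then intersect. The first has 3 states tracking the count of `q`s, saturating at 2; the second has 7 states tracking the last 2 symbols read. A product state is a pair (one from each), accepting exactly when both do. Minimizing collapses redundant product states.
        p   q  
>  s0   s1  s2 
   s1   s3  s4 
   s2   s5  s6 
 * s3   s3  s4 
 * s4   s5  s6 
   s5   s7  s6 
   s6   s6  s6 
 * s7   s7  s6 
(> = start, * = accepting)

start=s0; accept=s3,s4,s7; s0-p>s1; s0-q>s2; s1-p>s3; s1-q>s4; s2-p>s5; s2-q>s6; s3-p>s3; s3-q>s4; s4-p>s5; s4-q>s6; s5-p>s7; s5-q>s6; s6-p>s6; s6-q>s6; s7-p>s7; s7-q>s6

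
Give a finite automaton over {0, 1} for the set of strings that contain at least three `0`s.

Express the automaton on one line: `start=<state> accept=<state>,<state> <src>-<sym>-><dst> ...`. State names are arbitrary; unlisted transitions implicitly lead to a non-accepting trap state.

start=q0 accept=q3,q4 q0-0->q1 q0-1->q0 q1-0->q2 q1-1->q1 q2-0->q3 q2-1->q2 q3-0->q4 q3-1->q3 q4-0->q4 q4-1->q4

Only the number of `0`s matters, and only up to 4. Make a chain q0 → q1 → q2 → q3 → q4 advanced by each `0` (with q4 absorbing); every other symbol self-loops. The accepting set is {q3, q4}.
5 states suffice.
        0   1  
>  q0   q1  q0 
   q1   q2  q1 
   q2   q3  q2 
 * q3   q4  q3 
 * q4   q4  q4 
(> = start, * = accepting)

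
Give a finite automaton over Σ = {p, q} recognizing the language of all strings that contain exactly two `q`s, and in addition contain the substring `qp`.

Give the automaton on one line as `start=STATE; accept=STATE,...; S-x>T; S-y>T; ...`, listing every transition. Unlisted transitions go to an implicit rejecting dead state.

Build one automaton per condition and run them in lockstep. The first has 4 states tracking the count of `q`s, saturating at 3; the second has 3 states tracking whether and how much of `qp` has been seen. A product state is a pair (one from each), accepting exactly when both do. After merging equivalent states the machine shrinks.
        p   q  
>  S0   S0  S1 
   S1   S2  S3 
   S2   S2  S4 
   S3   S4  S5 
 * S4   S4  S5 
   S5   S5  S5 
(> = start, * = accepting)

start=S0; accept=S4; S0-p>S0; S0-q>S1; S1-p>S2; S1-q>S3; S2-p>S2; S2-q>S4; S3-p>S4; S3-q>S5; S4-p>S4; S4-q>S5; S5-p>S5; S5-q>S5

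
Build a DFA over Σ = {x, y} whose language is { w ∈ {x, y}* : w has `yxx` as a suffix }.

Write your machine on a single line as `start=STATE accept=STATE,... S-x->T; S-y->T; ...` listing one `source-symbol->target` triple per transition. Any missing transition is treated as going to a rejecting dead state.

Remember how much of `yxx` the current input suffix matches. State q0 means no match yet; q1 means the last symbol is `y`; q2 means the last 2 symbols are `yx`; q3 means the last 3 symbols are `yxx`. Only q3 accepts. On a mismatch, fall back to the longest proper suffix that is still a prefix of `yxx`.
A 4-state machine:
        x   y  
>  q0   q0  q1 
   q1   q2  q1 
   q2   q3  q1 
 * q3   q0  q1 
(> = start, * = accepting)

start=q0; accept=q3; q0-x->q0; q0-y->q1; q1-x->q2; q1-y->q1; q2-x->q3; q2-y->q1; q3-x->q0; q3-y->q1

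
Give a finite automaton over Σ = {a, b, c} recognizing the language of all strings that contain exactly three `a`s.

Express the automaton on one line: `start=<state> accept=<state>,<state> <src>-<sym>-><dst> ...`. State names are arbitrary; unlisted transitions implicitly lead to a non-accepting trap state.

Count `a`s, saturating at 4: states s0 through s3 mean 0 through 3 `a`s seen; s4 means more than 3. Each `a` increments (capped at s4); other symbols loop. Accept from {s3}.
        a   b   c  
>  s0   s1  s0  s0 
   s1   s2  s1  s1 
   s2   s3  s2  s2 
 * s3   s4  s3  s3 
   s4   s4  s4  s4 
(> = start, * = accepting)

start=s0 accept=s3 s0-a->s1 s0-b->s0 s0-c->s0 s1-a->s2 s1-b->s1 s1-c->s1 s2-a->s3 s2-b->s2 s2-c->s2 s3-a->s4 s3-b->s3 s3-c->s3 s4-a->s4 s4-b->s4 s4-c->s4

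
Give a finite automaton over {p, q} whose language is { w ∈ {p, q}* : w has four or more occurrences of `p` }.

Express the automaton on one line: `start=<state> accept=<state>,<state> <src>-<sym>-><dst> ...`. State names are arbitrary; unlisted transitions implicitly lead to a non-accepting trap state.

start=S0 accept=S4,S5 S0-p->S1 S0-q->S0 S1-p->S2 S1-q->S1 S2-p->S3 S2-q->S2 S3-p->S4 S3-q->S3 S4-p->S5 S4-q->S4 S5-p->S5 S5-q->S5

Count `p`s, saturating at 5: states S0 through S4 mean 0 through 4 `p`s seen; S5 means more than 4. Each `p` increments (capped at S5); other symbols loop. Accept from {S4, S5}.
A 6-state machine:
        p   q  
>  S0   S1  S0 
   S1   S2  S1 
   S2   S3  S2 
   S3   S4  S3 
 * S4   S5  S4 
 * S5   S5  S5 
(> = start, * = accepting)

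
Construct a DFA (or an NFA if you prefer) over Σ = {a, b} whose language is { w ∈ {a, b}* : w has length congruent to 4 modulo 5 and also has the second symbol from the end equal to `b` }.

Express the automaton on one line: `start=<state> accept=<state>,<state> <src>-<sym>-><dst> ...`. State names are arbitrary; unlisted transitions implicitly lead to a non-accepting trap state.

start=s0 accept=s6 s0-a->s1 s0-b->s1 s1-a->s2 s1-b->s2 s2-a->s3 s2-b->s4 s3-a->s5 s3-b->s5 s4-a->s6 s4-b->s6 s5-a->s0 s5-b->s0 s6-a->s0 s6-b->s0

Build one automaton per condition and run them in lockstep. One (5 states) tracks the input length modulo 5; the other (7 states) tracks the last 2 symbols read. Each combined state is a pair, one component from each; accept when both components accept. Minimizing collapses redundant product states.
7 states suffice.
        a   b  
>  s0   s1  s1 
   s1   s2  s2 
   s2   s3  s4 
   s3   s5  s5 
   s4   s6  s6 
   s5   s0  s0 
 * s6   s0  s0 
(> = start, * = accepting)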